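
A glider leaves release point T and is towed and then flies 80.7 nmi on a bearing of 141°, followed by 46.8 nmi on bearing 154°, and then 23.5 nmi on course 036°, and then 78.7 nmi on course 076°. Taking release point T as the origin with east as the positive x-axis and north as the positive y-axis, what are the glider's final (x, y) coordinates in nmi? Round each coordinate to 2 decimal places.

(161.48, -66.73)

Leg 1 (141°, 80.7 nmi): east 80.7 sin 141° = 50.79, north 80.7 cos 141° = -62.72
Leg 2 (154°, 46.8 nmi): east 46.8 sin 154° = 20.52, north 46.8 cos 154° = -42.06
Leg 3 (036°, 23.5 nmi): east 23.5 sin 36° = 13.81, north 23.5 cos 36° = 19.01
Leg 4 (076°, 78.7 nmi): east 78.7 sin 76° = 76.36, north 78.7 cos 76° = 19.04
Summing: 161.48 nmi east, -66.73 nmi north → (161.48, -66.73).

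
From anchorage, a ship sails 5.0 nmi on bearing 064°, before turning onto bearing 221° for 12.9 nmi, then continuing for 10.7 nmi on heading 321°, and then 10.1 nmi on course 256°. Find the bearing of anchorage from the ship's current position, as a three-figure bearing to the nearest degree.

Leg 1 (064°, 5.0 nmi): east 5.0 sin 64° = 4.49, north 5.0 cos 64° = 2.19
Leg 2 (221°, 12.9 nmi): east 12.9 sin 221° = -8.46, north 12.9 cos 221° = -9.74
Leg 3 (321°, 10.7 nmi): east 10.7 sin 321° = -6.73, north 10.7 cos 321° = 8.32
Leg 4 (256°, 10.1 nmi): east 10.1 sin 256° = -9.80, north 10.1 cos 256° = -2.44
Net displacement: -20.50 east, -1.67 north. Direction back to start is (20.50, 1.67): bearing = atan2(20.50, 1.67) mod 360° = 85.34° ≈ 085°.

085°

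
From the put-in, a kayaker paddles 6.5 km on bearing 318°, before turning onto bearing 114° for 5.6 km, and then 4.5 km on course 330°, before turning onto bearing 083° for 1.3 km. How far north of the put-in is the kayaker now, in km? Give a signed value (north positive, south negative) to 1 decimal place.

Leg 1 (318°, 6.5 km): east 6.5 sin 318° = -4.35, north 6.5 cos 318° = 4.83
Leg 2 (114°, 5.6 km): east 5.6 sin 114° = 5.12, north 5.6 cos 114° = -2.28
Leg 3 (330°, 4.5 km): east 4.5 sin 330° = -2.25, north 4.5 cos 330° = 3.90
Leg 4 (083°, 1.3 km): east 1.3 sin 83° = 1.29, north 1.3 cos 83° = 0.16
Net north component: 6.61 km.

6.6 km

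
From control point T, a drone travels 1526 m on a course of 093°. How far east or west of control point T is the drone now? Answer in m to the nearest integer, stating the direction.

Leg 1 (093°, 1526 m): east 1526 sin 93° = 1523.91, north 1526 cos 93° = -79.86
Net east component: 1523.91 m.

1524 m east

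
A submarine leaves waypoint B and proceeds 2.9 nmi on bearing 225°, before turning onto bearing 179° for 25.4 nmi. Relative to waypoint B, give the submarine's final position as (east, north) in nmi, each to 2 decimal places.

(-1.61, -27.45)

Leg 1 (225°, 2.9 nmi): east 2.9 sin 225° = -2.05, north 2.9 cos 225° = -2.05
Leg 2 (179°, 25.4 nmi): east 25.4 sin 179° = 0.44, north 25.4 cos 179° = -25.40
Summing: -1.61 nmi east, -27.45 nmi north → (-1.61, -27.45).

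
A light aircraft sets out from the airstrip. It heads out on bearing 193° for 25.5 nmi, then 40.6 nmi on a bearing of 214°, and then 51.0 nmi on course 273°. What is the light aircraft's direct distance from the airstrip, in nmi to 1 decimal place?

Leg 1 (193°, 25.5 nmi): east 25.5 sin 193° = -5.74, north 25.5 cos 193° = -24.85
Leg 2 (214°, 40.6 nmi): east 40.6 sin 214° = -22.70, north 40.6 cos 214° = -33.66
Leg 3 (273°, 51.0 nmi): east 51.0 sin 273° = -50.93, north 51.0 cos 273° = 2.67
Net: -79.37 east, -55.84 north. Distance = √((-79.37)² + (-55.84)²) = 97.042 nmi.

97.0 nmi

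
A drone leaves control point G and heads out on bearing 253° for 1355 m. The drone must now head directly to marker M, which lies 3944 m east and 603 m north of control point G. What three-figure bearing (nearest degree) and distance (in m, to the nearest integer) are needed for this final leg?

Leg 1 (253°, 1355 m): east 1355 sin 253° = -1295.79, north 1355 cos 253° = -396.16
Current position: (-1295.79, -396.16). Target: (3944, 603). Remaining: Δeast = 5239.79, Δnorth = 999.16.
Bearing = atan2(5239.79, 999.16) mod 360° = 79.20°; distance = √((5239.79)² + (999.16)²) = 5334.206 m.

079°, 5334 m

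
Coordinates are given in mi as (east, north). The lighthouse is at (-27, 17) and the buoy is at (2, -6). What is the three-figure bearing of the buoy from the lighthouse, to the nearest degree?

Δeast = 2 − -27 = 29.00; Δnorth = -6 − 17 = -23.00.
Bearing = atan2(Δeast, Δnorth) mod 360° = 128.42° ≈ 128°.

128°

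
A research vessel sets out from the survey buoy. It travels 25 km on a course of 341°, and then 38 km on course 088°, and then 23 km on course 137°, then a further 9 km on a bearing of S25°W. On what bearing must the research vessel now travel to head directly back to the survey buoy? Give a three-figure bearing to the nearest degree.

270°

Leg 1 (341°, 25 km): east 25 sin 341° = -8.14, north 25 cos 341° = 23.64
Leg 2 (088°, 38 km): east 38 sin 88° = 37.98, north 38 cos 88° = 1.33
Leg 3 (137°, 23 km): east 23 sin 137° = 15.69, north 23 cos 137° = -16.82
Leg 4 (S25°W, 9 km): east 9 sin 205° = -3.80, north 9 cos 205° = -8.16
Net displacement: 41.72 east, -0.01 north. Direction back to start is (-41.72, 0.01): bearing = atan2(-41.72, 0.01) mod 360° = 270.02° ≈ 270°.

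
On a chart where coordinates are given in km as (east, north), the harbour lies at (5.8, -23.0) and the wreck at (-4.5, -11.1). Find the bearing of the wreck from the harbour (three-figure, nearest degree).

319°

Δeast = -4.5 − 5.8 = -10.30; Δnorth = -11.1 − -23.0 = 11.90.
Bearing = atan2(Δeast, Δnorth) mod 360° = 319.12° ≈ 319°.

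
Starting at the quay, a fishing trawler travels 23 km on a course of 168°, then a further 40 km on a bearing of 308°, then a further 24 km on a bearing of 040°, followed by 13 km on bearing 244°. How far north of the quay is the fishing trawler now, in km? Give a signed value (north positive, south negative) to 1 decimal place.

Leg 1 (168°, 23 km): east 23 sin 168° = 4.78, north 23 cos 168° = -22.50
Leg 2 (308°, 40 km): east 40 sin 308° = -31.52, north 40 cos 308° = 24.63
Leg 3 (040°, 24 km): east 24 sin 40° = 15.43, north 24 cos 40° = 18.39
Leg 4 (244°, 13 km): east 13 sin 244° = -11.68, north 13 cos 244° = -5.70
Net north component: 14.82 km.

14.8 km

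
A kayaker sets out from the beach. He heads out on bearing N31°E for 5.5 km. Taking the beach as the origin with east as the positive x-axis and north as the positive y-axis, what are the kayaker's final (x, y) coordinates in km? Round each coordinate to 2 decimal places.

Leg 1 (N31°E, 5.5 km): east 5.5 sin 31° = 2.83, north 5.5 cos 31° = 4.71
Summing: 2.83 km east, 4.71 km north → (2.83, 4.71).

(2.83, 4.71)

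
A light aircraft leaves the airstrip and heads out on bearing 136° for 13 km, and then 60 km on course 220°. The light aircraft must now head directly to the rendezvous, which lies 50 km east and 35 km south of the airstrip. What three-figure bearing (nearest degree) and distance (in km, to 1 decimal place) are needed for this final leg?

076°, 82.1 km

Leg 1 (136°, 13 km): east 13 sin 136° = 9.03, north 13 cos 136° = -9.35
Leg 2 (220°, 60 km): east 60 sin 220° = -38.57, north 60 cos 220° = -45.96
Current position: (-29.54, -55.31). Target: (50, -35). Remaining: Δeast = 79.54, Δnorth = 20.31.
Bearing = atan2(79.54, 20.31) mod 360° = 75.67°; distance = √((79.54)² + (20.31)²) = 82.090 km.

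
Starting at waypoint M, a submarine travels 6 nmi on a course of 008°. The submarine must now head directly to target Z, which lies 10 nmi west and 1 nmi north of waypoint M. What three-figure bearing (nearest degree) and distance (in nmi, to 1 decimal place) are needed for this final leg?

Leg 1 (008°, 6 nmi): east 6 sin 8° = 0.84, north 6 cos 8° = 5.94
Current position: (0.84, 5.94). Target: (-10, 1). Remaining: Δeast = -10.84, Δnorth = -4.94.
Bearing = atan2(-10.84, -4.94) mod 360° = 245.48°; distance = √((-10.84)² + (-4.94)²) = 11.909 nmi.

245°, 11.9 nmi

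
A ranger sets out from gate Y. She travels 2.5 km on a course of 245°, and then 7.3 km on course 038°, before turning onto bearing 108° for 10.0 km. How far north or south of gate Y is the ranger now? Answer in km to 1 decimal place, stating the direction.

Leg 1 (245°, 2.5 km): east 2.5 sin 245° = -2.27, north 2.5 cos 245° = -1.06
Leg 2 (038°, 7.3 km): east 7.3 sin 38° = 4.49, north 7.3 cos 38° = 5.75
Leg 3 (108°, 10.0 km): east 10.0 sin 108° = 9.51, north 10.0 cos 108° = -3.09
Net north component: 1.61 km.

1.6 km north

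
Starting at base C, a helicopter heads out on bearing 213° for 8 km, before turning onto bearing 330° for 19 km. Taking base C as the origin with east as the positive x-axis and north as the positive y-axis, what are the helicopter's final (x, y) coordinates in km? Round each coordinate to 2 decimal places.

(-13.86, 9.75)

Leg 1 (213°, 8 km): east 8 sin 213° = -4.36, north 8 cos 213° = -6.71
Leg 2 (330°, 19 km): east 19 sin 330° = -9.50, north 19 cos 330° = 16.45
Summing: -13.86 km east, 9.75 km north → (-13.86, 9.75).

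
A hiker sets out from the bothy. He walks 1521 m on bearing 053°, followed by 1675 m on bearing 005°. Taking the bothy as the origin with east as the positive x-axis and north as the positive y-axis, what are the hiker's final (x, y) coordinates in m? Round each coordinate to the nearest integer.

Leg 1 (053°, 1521 m): east 1521 sin 53° = 1214.72, north 1521 cos 53° = 915.36
Leg 2 (005°, 1675 m): east 1675 sin 5° = 145.99, north 1675 cos 5° = 1668.63
Summing: 1360.71 m east, 2583.99 m north → (1361, 2584).

(1361, 2584)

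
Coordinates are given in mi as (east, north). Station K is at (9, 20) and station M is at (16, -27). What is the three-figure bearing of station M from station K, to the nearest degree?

Δeast = 16 − 9 = 7.00; Δnorth = -27 − 20 = -47.00.
Bearing = atan2(Δeast, Δnorth) mod 360° = 171.53° ≈ 172°.

172°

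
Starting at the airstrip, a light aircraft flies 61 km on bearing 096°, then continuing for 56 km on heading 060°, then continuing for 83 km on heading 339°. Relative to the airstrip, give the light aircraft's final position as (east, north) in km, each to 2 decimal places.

(79.42, 99.11)

Leg 1 (096°, 61 km): east 61 sin 96° = 60.67, north 61 cos 96° = -6.38
Leg 2 (060°, 56 km): east 56 sin 60° = 48.50, north 56 cos 60° = 28.00
Leg 3 (339°, 83 km): east 83 sin 339° = -29.74, north 83 cos 339° = 77.49
Summing: 79.42 km east, 99.11 km north → (79.42, 99.11).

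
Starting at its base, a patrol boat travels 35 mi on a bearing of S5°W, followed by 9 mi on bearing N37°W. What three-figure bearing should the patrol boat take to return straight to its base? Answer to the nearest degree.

017°

Leg 1 (S5°W, 35 mi): east 35 sin 185° = -3.05, north 35 cos 185° = -34.87
Leg 2 (N37°W, 9 mi): east 9 sin 323° = -5.42, north 9 cos 323° = 7.19
Net displacement: -8.47 east, -27.68 north. Direction back to start is (8.47, 27.68): bearing = atan2(8.47, 27.68) mod 360° = 17.01° ≈ 017°.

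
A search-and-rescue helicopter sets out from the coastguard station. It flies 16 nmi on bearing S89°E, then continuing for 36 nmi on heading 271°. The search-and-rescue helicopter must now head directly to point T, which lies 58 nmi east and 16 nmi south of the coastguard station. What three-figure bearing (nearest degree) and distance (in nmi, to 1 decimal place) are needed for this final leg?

102°, 79.7 nmi

Leg 1 (S89°E, 16 nmi): east 16 sin 91° = 16.00, north 16 cos 91° = -0.28
Leg 2 (271°, 36 nmi): east 36 sin 271° = -35.99, north 36 cos 271° = 0.63
Current position: (-20.00, 0.35). Target: (58, -16). Remaining: Δeast = 78.00, Δnorth = -16.35.
Bearing = atan2(78.00, -16.35) mod 360° = 101.84°; distance = √((78.00)² + (-16.35)²) = 79.692 nmi.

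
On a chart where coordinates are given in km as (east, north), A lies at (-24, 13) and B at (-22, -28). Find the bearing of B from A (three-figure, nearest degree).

Δeast = -22 − -24 = 2.00; Δnorth = -28 − 13 = -41.00.
Bearing = atan2(Δeast, Δnorth) mod 360° = 177.21° ≈ 177°.

177°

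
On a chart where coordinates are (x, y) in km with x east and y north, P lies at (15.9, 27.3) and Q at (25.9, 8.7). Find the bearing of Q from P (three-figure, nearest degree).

152°

Δeast = 25.9 − 15.9 = 10.00; Δnorth = 8.7 − 27.3 = -18.60.
Bearing = atan2(Δeast, Δnorth) mod 360° = 151.74° ≈ 152°.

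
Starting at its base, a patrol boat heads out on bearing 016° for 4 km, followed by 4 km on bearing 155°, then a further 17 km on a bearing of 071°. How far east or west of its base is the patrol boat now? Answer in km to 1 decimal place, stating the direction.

18.9 km east

Leg 1 (016°, 4 km): east 4 sin 16° = 1.10, north 4 cos 16° = 3.85
Leg 2 (155°, 4 km): east 4 sin 155° = 1.69, north 4 cos 155° = -3.63
Leg 3 (071°, 17 km): east 17 sin 71° = 16.07, north 17 cos 71° = 5.53
Net east component: 18.87 km.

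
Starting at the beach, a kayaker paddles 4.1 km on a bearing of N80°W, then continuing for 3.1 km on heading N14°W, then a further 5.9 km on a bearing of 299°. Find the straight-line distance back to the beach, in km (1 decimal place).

11.9 km

Leg 1 (N80°W, 4.1 km): east 4.1 sin 280° = -4.04, north 4.1 cos 280° = 0.71
Leg 2 (N14°W, 3.1 km): east 3.1 sin 346° = -0.75, north 3.1 cos 346° = 3.01
Leg 3 (299°, 5.9 km): east 5.9 sin 299° = -5.16, north 5.9 cos 299° = 2.86
Net: -9.95 east, 6.58 north. Distance = √((-9.95)² + (6.58)²) = 11.927 km.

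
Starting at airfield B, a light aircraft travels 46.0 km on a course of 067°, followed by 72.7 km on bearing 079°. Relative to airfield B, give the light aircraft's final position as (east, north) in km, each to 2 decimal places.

Leg 1 (067°, 46.0 km): east 46.0 sin 67° = 42.34, north 46.0 cos 67° = 17.97
Leg 2 (079°, 72.7 km): east 72.7 sin 79° = 71.36, north 72.7 cos 79° = 13.87
Summing: 113.71 km east, 31.85 km north → (113.71, 31.85).

(113.71, 31.85)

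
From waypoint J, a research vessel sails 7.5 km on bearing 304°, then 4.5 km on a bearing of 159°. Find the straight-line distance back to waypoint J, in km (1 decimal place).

Leg 1 (304°, 7.5 km): east 7.5 sin 304° = -6.22, north 7.5 cos 304° = 4.19
Leg 2 (159°, 4.5 km): east 4.5 sin 159° = 1.61, north 4.5 cos 159° = -4.20
Net: -4.61 east, -0.01 north. Distance = √((-4.61)² + (-0.01)²) = 4.605 km.

4.6 km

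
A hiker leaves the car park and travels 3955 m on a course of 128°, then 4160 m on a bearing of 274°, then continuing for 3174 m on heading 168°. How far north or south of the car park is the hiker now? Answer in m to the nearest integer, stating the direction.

Leg 1 (128°, 3955 m): east 3955 sin 128° = 3116.58, north 3955 cos 128° = -2434.94
Leg 2 (274°, 4160 m): east 4160 sin 274° = -4149.87, north 4160 cos 274° = 290.19
Leg 3 (168°, 3174 m): east 3174 sin 168° = 659.91, north 3174 cos 168° = -3104.64
Net north component: -5249.39 m.

5249 m south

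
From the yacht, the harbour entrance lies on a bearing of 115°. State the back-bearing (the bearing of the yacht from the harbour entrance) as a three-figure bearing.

295°

Back-bearing = 115° + 180° = 295°.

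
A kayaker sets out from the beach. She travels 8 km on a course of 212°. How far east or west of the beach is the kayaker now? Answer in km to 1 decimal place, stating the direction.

4.2 km west

Leg 1 (212°, 8 km): east 8 sin 212° = -4.24, north 8 cos 212° = -6.78
Net east component: -4.24 km.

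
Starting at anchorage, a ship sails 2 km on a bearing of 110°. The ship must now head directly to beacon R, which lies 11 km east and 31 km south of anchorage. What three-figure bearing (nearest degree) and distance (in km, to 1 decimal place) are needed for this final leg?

163°, 31.7 km

Leg 1 (110°, 2 km): east 2 sin 110° = 1.88, north 2 cos 110° = -0.68
Current position: (1.88, -0.68). Target: (11, -31). Remaining: Δeast = 9.12, Δnorth = -30.32.
Bearing = atan2(9.12, -30.32) mod 360° = 163.26°; distance = √((9.12)² + (-30.32)²) = 31.658 km.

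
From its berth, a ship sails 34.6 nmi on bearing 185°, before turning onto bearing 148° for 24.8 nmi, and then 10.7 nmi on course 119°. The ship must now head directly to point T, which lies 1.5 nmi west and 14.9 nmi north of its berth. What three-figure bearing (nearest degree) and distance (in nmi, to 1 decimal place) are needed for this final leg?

Leg 1 (185°, 34.6 nmi): east 34.6 sin 185° = -3.02, north 34.6 cos 185° = -34.47
Leg 2 (148°, 24.8 nmi): east 24.8 sin 148° = 13.14, north 24.8 cos 148° = -21.03
Leg 3 (119°, 10.7 nmi): east 10.7 sin 119° = 9.36, north 10.7 cos 119° = -5.19
Current position: (19.48, -60.69). Target: (-1.5, 14.9). Remaining: Δeast = -20.98, Δnorth = 75.59.
Bearing = atan2(-20.98, 75.59) mod 360° = 344.48°; distance = √((-20.98)² + (75.59)²) = 78.446 nmi.

344°, 78.4 nmi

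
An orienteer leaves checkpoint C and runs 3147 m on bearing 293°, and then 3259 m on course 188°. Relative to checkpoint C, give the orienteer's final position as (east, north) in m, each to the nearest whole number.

(-3350, -1998)

Leg 1 (293°, 3147 m): east 3147 sin 293° = -2896.83, north 3147 cos 293° = 1229.63
Leg 2 (188°, 3259 m): east 3259 sin 188° = -453.57, north 3259 cos 188° = -3227.28
Summing: -3350.39 m east, -1997.65 m north → (-3350, -1998).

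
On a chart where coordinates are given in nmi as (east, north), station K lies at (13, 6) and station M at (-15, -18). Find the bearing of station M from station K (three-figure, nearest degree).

229°

Δeast = -15 − 13 = -28.00; Δnorth = -18 − 6 = -24.00.
Bearing = atan2(Δeast, Δnorth) mod 360° = 229.40° ≈ 229°.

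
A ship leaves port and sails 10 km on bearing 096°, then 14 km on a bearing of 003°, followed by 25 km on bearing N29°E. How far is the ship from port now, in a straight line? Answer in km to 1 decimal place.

41.6 km

Leg 1 (096°, 10 km): east 10 sin 96° = 9.95, north 10 cos 96° = -1.05
Leg 2 (003°, 14 km): east 14 sin 3° = 0.73, north 14 cos 3° = 13.98
Leg 3 (N29°E, 25 km): east 25 sin 29° = 12.12, north 25 cos 29° = 21.87
Net: 22.80 east, 34.80 north. Distance = √((22.80)² + (34.80)²) = 41.604 km.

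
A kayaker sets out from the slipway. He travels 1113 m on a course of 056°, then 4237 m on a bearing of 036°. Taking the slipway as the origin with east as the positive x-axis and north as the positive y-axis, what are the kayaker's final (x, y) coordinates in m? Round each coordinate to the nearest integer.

Leg 1 (056°, 1113 m): east 1113 sin 56° = 922.72, north 1113 cos 56° = 622.38
Leg 2 (036°, 4237 m): east 4237 sin 36° = 2490.45, north 4237 cos 36° = 3427.81
Summing: 3413.16 m east, 4050.19 m north → (3413, 4050).

(3413, 4050)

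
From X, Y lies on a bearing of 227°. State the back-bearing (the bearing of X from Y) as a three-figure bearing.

047°

Back-bearing = 227° − 180° = 047°.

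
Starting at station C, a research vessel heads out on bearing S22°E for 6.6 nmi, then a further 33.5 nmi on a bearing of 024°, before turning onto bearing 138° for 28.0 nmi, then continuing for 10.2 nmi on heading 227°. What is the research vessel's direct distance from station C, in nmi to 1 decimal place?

27.6 nmi

Leg 1 (S22°E, 6.6 nmi): east 6.6 sin 158° = 2.47, north 6.6 cos 158° = -6.12
Leg 2 (024°, 33.5 nmi): east 33.5 sin 24° = 13.63, north 33.5 cos 24° = 30.60
Leg 3 (138°, 28.0 nmi): east 28.0 sin 138° = 18.74, north 28.0 cos 138° = -20.81
Leg 4 (227°, 10.2 nmi): east 10.2 sin 227° = -7.46, north 10.2 cos 227° = -6.96
Net: 27.37 east, -3.28 north. Distance = √((27.37)² + (-3.28)²) = 27.570 nmi.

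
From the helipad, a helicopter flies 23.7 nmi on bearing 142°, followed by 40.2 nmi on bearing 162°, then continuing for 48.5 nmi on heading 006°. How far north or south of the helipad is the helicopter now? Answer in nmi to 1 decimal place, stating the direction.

Leg 1 (142°, 23.7 nmi): east 23.7 sin 142° = 14.59, north 23.7 cos 142° = -18.68
Leg 2 (162°, 40.2 nmi): east 40.2 sin 162° = 12.42, north 40.2 cos 162° = -38.23
Leg 3 (006°, 48.5 nmi): east 48.5 sin 6° = 5.07, north 48.5 cos 6° = 48.23
Net north component: -8.67 nmi.

8.7 nmi south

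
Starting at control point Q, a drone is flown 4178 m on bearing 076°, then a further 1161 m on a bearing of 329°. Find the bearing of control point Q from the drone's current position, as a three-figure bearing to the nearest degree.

240°

Leg 1 (076°, 4178 m): east 4178 sin 76° = 4053.90, north 4178 cos 76° = 1010.75
Leg 2 (329°, 1161 m): east 1161 sin 329° = -597.96, north 1161 cos 329° = 995.17
Net displacement: 3455.94 east, 2005.92 north. Direction back to start is (-3455.94, -2005.92): bearing = atan2(-3455.94, -2005.92) mod 360° = 239.87° ≈ 240°.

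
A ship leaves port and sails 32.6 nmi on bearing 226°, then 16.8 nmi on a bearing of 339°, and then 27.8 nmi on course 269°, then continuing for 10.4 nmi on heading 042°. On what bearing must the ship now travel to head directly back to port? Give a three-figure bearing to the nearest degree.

090°

Leg 1 (226°, 32.6 nmi): east 32.6 sin 226° = -23.45, north 32.6 cos 226° = -22.65
Leg 2 (339°, 16.8 nmi): east 16.8 sin 339° = -6.02, north 16.8 cos 339° = 15.68
Leg 3 (269°, 27.8 nmi): east 27.8 sin 269° = -27.80, north 27.8 cos 269° = -0.49
Leg 4 (042°, 10.4 nmi): east 10.4 sin 42° = 6.96, north 10.4 cos 42° = 7.73
Net displacement: -50.31 east, 0.28 north. Direction back to start is (50.31, -0.28): bearing = atan2(50.31, -0.28) mod 360° = 90.32° ≈ 090°.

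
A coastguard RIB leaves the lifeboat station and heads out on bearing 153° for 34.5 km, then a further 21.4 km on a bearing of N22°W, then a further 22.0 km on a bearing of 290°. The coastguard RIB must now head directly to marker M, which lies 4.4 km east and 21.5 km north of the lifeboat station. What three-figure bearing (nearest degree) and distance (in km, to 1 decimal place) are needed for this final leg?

035°, 30.4 km

Leg 1 (153°, 34.5 km): east 34.5 sin 153° = 15.66, north 34.5 cos 153° = -30.74
Leg 2 (N22°W, 21.4 km): east 21.4 sin 338° = -8.02, north 21.4 cos 338° = 19.84
Leg 3 (290°, 22.0 km): east 22.0 sin 290° = -20.67, north 22.0 cos 290° = 7.52
Current position: (-13.03, -3.37). Target: (4.4, 21.5). Remaining: Δeast = 17.43, Δnorth = 24.87.
Bearing = atan2(17.43, 24.87) mod 360° = 35.02°; distance = √((17.43)² + (24.87)²) = 30.371 km.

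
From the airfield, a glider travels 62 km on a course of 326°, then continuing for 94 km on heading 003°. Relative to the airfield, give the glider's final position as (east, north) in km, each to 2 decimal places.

(-29.75, 145.27)

Leg 1 (326°, 62 km): east 62 sin 326° = -34.67, north 62 cos 326° = 51.40
Leg 2 (003°, 94 km): east 94 sin 3° = 4.92, north 94 cos 3° = 93.87
Summing: -29.75 km east, 145.27 km north → (-29.75, 145.27).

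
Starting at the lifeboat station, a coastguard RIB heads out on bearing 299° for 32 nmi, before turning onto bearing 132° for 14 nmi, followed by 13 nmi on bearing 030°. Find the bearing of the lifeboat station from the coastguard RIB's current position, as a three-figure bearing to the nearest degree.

148°

Leg 1 (299°, 32 nmi): east 32 sin 299° = -27.99, north 32 cos 299° = 15.51
Leg 2 (132°, 14 nmi): east 14 sin 132° = 10.40, north 14 cos 132° = -9.37
Leg 3 (030°, 13 nmi): east 13 sin 30° = 6.50, north 13 cos 30° = 11.26
Net displacement: -11.08 east, 17.40 north. Direction back to start is (11.08, -17.40): bearing = atan2(11.08, -17.40) mod 360° = 147.51° ≈ 148°.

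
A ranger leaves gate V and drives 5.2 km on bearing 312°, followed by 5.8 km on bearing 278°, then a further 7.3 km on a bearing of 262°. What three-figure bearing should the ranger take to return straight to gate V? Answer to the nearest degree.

Leg 1 (312°, 5.2 km): east 5.2 sin 312° = -3.86, north 5.2 cos 312° = 3.48
Leg 2 (278°, 5.8 km): east 5.8 sin 278° = -5.74, north 5.8 cos 278° = 0.81
Leg 3 (262°, 7.3 km): east 7.3 sin 262° = -7.23, north 7.3 cos 262° = -1.02
Net displacement: -16.84 east, 3.27 north. Direction back to start is (16.84, -3.27): bearing = atan2(16.84, -3.27) mod 360° = 100.99° ≈ 101°.

101°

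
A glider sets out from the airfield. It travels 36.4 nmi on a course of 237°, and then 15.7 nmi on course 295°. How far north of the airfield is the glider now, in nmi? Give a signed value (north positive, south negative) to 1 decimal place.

-13.2 nmi

Leg 1 (237°, 36.4 nmi): east 36.4 sin 237° = -30.53, north 36.4 cos 237° = -19.82
Leg 2 (295°, 15.7 nmi): east 15.7 sin 295° = -14.23, north 15.7 cos 295° = 6.64
Net north component: -13.19 nmi.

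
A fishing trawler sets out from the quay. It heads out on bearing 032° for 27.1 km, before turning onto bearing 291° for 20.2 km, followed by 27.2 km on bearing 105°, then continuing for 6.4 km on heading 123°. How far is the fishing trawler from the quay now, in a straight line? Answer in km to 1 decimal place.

33.5 km

Leg 1 (032°, 27.1 km): east 27.1 sin 32° = 14.36, north 27.1 cos 32° = 22.98
Leg 2 (291°, 20.2 km): east 20.2 sin 291° = -18.86, north 20.2 cos 291° = 7.24
Leg 3 (105°, 27.2 km): east 27.2 sin 105° = 26.27, north 27.2 cos 105° = -7.04
Leg 4 (123°, 6.4 km): east 6.4 sin 123° = 5.37, north 6.4 cos 123° = -3.49
Net: 27.14 east, 19.70 north. Distance = √((27.14)² + (19.70)²) = 33.536 km.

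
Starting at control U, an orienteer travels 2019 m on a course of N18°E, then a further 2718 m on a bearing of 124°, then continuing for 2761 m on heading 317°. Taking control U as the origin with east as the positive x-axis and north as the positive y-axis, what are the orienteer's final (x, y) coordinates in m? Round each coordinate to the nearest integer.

(994, 2420)

Leg 1 (N18°E, 2019 m): east 2019 sin 18° = 623.91, north 2019 cos 18° = 1920.18
Leg 2 (124°, 2718 m): east 2718 sin 124° = 2253.32, north 2718 cos 124° = -1519.89
Leg 3 (317°, 2761 m): east 2761 sin 317° = -1883.00, north 2761 cos 317° = 2019.27
Summing: 994.23 m east, 2419.56 m north → (994, 2420).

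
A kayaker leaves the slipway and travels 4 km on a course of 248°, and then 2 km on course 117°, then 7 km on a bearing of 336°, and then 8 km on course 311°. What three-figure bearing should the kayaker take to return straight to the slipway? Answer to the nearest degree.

131°

Leg 1 (248°, 4 km): east 4 sin 248° = -3.71, north 4 cos 248° = -1.50
Leg 2 (117°, 2 km): east 2 sin 117° = 1.78, north 2 cos 117° = -0.91
Leg 3 (336°, 7 km): east 7 sin 336° = -2.85, north 7 cos 336° = 6.39
Leg 4 (311°, 8 km): east 8 sin 311° = -6.04, north 8 cos 311° = 5.25
Net displacement: -10.81 east, 9.24 north. Direction back to start is (10.81, -9.24): bearing = atan2(10.81, -9.24) mod 360° = 130.51° ≈ 131°.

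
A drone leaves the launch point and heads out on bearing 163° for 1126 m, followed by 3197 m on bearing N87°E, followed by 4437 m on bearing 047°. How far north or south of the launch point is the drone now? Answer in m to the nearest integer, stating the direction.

Leg 1 (163°, 1126 m): east 1126 sin 163° = 329.21, north 1126 cos 163° = -1076.80
Leg 2 (N87°E, 3197 m): east 3197 sin 87° = 3192.62, north 3197 cos 87° = 167.32
Leg 3 (047°, 4437 m): east 4437 sin 47° = 3245.02, north 4437 cos 47° = 3026.03
Net north component: 2116.55 m.

2117 m north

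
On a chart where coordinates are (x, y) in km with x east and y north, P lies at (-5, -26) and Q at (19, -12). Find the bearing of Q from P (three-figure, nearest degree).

Δeast = 19 − -5 = 24.00; Δnorth = -12 − -26 = 14.00.
Bearing = atan2(Δeast, Δnorth) mod 360° = 59.74° ≈ 060°.

060°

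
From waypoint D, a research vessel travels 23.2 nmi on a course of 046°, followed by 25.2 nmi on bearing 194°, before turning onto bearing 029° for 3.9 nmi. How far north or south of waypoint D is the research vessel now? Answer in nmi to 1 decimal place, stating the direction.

Leg 1 (046°, 23.2 nmi): east 23.2 sin 46° = 16.69, north 23.2 cos 46° = 16.12
Leg 2 (194°, 25.2 nmi): east 25.2 sin 194° = -6.10, north 25.2 cos 194° = -24.45
Leg 3 (029°, 3.9 nmi): east 3.9 sin 29° = 1.89, north 3.9 cos 29° = 3.41
Net north component: -4.92 nmi.

4.9 nmi south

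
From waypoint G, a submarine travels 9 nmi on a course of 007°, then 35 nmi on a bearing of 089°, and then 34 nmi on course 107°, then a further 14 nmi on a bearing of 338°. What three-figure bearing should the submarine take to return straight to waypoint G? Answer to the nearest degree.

Leg 1 (007°, 9 nmi): east 9 sin 7° = 1.10, north 9 cos 7° = 8.93
Leg 2 (089°, 35 nmi): east 35 sin 89° = 34.99, north 35 cos 89° = 0.61
Leg 3 (107°, 34 nmi): east 34 sin 107° = 32.51, north 34 cos 107° = -9.94
Leg 4 (338°, 14 nmi): east 14 sin 338° = -5.24, north 14 cos 338° = 12.98
Net displacement: 63.36 east, 12.58 north. Direction back to start is (-63.36, -12.58): bearing = atan2(-63.36, -12.58) mod 360° = 258.77° ≈ 259°.

259°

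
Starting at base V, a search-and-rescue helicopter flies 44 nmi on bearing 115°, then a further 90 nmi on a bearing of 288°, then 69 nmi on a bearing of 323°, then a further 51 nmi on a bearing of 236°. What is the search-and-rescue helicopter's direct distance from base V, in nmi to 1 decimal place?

134.4 nmi

Leg 1 (115°, 44 nmi): east 44 sin 115° = 39.88, north 44 cos 115° = -18.60
Leg 2 (288°, 90 nmi): east 90 sin 288° = -85.60, north 90 cos 288° = 27.81
Leg 3 (323°, 69 nmi): east 69 sin 323° = -41.53, north 69 cos 323° = 55.11
Leg 4 (236°, 51 nmi): east 51 sin 236° = -42.28, north 51 cos 236° = -28.52
Net: -129.52 east, 35.80 north. Distance = √((-129.52)² + (35.80)²) = 134.381 nmi.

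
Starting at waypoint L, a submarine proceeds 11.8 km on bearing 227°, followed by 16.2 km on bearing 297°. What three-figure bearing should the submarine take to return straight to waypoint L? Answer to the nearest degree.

088°

Leg 1 (227°, 11.8 km): east 11.8 sin 227° = -8.63, north 11.8 cos 227° = -8.05
Leg 2 (297°, 16.2 km): east 16.2 sin 297° = -14.43, north 16.2 cos 297° = 7.35
Net displacement: -23.06 east, -0.69 north. Direction back to start is (23.06, 0.69): bearing = atan2(23.06, 0.69) mod 360° = 88.28° ≈ 088°.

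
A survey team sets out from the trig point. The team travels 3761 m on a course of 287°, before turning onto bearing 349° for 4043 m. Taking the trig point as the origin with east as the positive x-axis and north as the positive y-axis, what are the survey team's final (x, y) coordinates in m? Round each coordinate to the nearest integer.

(-4368, 5068)

Leg 1 (287°, 3761 m): east 3761 sin 287° = -3596.66, north 3761 cos 287° = 1099.61
Leg 2 (349°, 4043 m): east 4043 sin 349° = -771.44, north 4043 cos 349° = 3968.72
Summing: -4368.10 m east, 5068.33 m north → (-4368, 5068).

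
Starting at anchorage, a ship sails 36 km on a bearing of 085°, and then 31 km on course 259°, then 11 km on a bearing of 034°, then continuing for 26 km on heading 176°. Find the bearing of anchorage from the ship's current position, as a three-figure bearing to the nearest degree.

Leg 1 (085°, 36 km): east 36 sin 85° = 35.86, north 36 cos 85° = 3.14
Leg 2 (259°, 31 km): east 31 sin 259° = -30.43, north 31 cos 259° = -5.92
Leg 3 (034°, 11 km): east 11 sin 34° = 6.15, north 11 cos 34° = 9.12
Leg 4 (176°, 26 km): east 26 sin 176° = 1.81, north 26 cos 176° = -25.94
Net displacement: 13.40 east, -19.59 north. Direction back to start is (-13.40, 19.59): bearing = atan2(-13.40, 19.59) mod 360° = 325.64° ≈ 326°.

326°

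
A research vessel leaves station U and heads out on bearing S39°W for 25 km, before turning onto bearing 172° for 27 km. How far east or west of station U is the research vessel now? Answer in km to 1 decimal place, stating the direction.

12.0 km west

Leg 1 (S39°W, 25 km): east 25 sin 219° = -15.73, north 25 cos 219° = -19.43
Leg 2 (172°, 27 km): east 27 sin 172° = 3.76, north 27 cos 172° = -26.74
Net east component: -11.98 km.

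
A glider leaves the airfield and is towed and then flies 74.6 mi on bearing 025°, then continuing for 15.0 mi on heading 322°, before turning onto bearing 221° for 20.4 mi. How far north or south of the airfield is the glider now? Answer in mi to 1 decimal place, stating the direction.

Leg 1 (025°, 74.6 mi): east 74.6 sin 25° = 31.53, north 74.6 cos 25° = 67.61
Leg 2 (322°, 15.0 mi): east 15.0 sin 322° = -9.23, north 15.0 cos 322° = 11.82
Leg 3 (221°, 20.4 mi): east 20.4 sin 221° = -13.38, north 20.4 cos 221° = -15.40
Net north component: 64.03 mi.

64.0 mi north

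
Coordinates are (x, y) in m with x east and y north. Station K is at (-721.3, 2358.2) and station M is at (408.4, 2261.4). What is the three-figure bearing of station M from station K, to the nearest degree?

Δeast = 408.4 − -721.3 = 1129.70; Δnorth = 2261.4 − 2358.2 = -96.80.
Bearing = atan2(Δeast, Δnorth) mod 360° = 94.90° ≈ 095°.

095°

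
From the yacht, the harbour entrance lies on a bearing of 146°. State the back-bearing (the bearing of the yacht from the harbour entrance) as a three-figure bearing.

326°

Back-bearing = 146° + 180° = 326°.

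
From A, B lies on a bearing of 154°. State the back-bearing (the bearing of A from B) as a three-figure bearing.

334°

Back-bearing = 154° + 180° = 334°.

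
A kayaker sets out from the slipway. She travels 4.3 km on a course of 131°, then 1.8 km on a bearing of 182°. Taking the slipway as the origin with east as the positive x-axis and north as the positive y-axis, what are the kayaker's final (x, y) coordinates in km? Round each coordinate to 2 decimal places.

(3.18, -4.62)

Leg 1 (131°, 4.3 km): east 4.3 sin 131° = 3.25, north 4.3 cos 131° = -2.82
Leg 2 (182°, 1.8 km): east 1.8 sin 182° = -0.06, north 1.8 cos 182° = -1.80
Summing: 3.18 km east, -4.62 km north → (3.18, -4.62).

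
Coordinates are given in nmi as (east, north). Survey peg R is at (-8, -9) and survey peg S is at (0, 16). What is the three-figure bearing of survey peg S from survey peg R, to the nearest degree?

Δeast = 0 − -8 = 8.00; Δnorth = 16 − -9 = 25.00.
Bearing = atan2(Δeast, Δnorth) mod 360° = 17.74° ≈ 018°.

018°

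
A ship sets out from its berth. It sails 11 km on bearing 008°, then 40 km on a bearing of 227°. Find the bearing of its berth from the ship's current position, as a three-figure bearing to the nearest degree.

059°

Leg 1 (008°, 11 km): east 11 sin 8° = 1.53, north 11 cos 8° = 10.89
Leg 2 (227°, 40 km): east 40 sin 227° = -29.25, north 40 cos 227° = -27.28
Net displacement: -27.72 east, -16.39 north. Direction back to start is (27.72, 16.39): bearing = atan2(27.72, 16.39) mod 360° = 59.41° ≈ 059°.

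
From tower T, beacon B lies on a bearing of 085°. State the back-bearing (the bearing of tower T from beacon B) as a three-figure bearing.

265°

Back-bearing = 085° + 180° = 265°.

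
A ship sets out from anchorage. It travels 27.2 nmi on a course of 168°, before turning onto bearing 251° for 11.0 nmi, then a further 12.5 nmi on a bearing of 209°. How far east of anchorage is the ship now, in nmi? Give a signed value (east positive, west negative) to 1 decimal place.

Leg 1 (168°, 27.2 nmi): east 27.2 sin 168° = 5.66, north 27.2 cos 168° = -26.61
Leg 2 (251°, 11.0 nmi): east 11.0 sin 251° = -10.40, north 11.0 cos 251° = -3.58
Leg 3 (209°, 12.5 nmi): east 12.5 sin 209° = -6.06, north 12.5 cos 209° = -10.93
Net east component: -10.81 nmi.

-10.8 nmi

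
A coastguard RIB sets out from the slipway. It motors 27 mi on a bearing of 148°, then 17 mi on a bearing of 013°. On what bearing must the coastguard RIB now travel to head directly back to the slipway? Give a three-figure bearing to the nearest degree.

289°

Leg 1 (148°, 27 mi): east 27 sin 148° = 14.31, north 27 cos 148° = -22.90
Leg 2 (013°, 17 mi): east 17 sin 13° = 3.82, north 17 cos 13° = 16.56
Net displacement: 18.13 east, -6.33 north. Direction back to start is (-18.13, 6.33): bearing = atan2(-18.13, 6.33) mod 360° = 289.25° ≈ 289°.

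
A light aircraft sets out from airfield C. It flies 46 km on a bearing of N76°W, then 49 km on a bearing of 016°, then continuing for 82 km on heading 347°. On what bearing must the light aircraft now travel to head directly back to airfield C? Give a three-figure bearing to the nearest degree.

Leg 1 (N76°W, 46 km): east 46 sin 284° = -44.63, north 46 cos 284° = 11.13
Leg 2 (016°, 49 km): east 49 sin 16° = 13.51, north 49 cos 16° = 47.10
Leg 3 (347°, 82 km): east 82 sin 347° = -18.45, north 82 cos 347° = 79.90
Net displacement: -49.57 east, 138.13 north. Direction back to start is (49.57, -138.13): bearing = atan2(49.57, -138.13) mod 360° = 160.26° ≈ 160°.

160°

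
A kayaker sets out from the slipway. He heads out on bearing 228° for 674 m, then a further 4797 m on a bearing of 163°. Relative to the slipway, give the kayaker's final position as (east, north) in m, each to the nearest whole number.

Leg 1 (228°, 674 m): east 674 sin 228° = -500.88, north 674 cos 228° = -450.99
Leg 2 (163°, 4797 m): east 4797 sin 163° = 1402.51, north 4797 cos 163° = -4587.39
Summing: 901.63 m east, -5038.39 m north → (902, -5038).

(902, -5038)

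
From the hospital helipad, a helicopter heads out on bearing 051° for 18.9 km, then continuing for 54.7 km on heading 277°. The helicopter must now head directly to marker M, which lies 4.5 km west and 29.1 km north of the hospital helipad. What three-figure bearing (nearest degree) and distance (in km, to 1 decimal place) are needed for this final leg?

Leg 1 (051°, 18.9 km): east 18.9 sin 51° = 14.69, north 18.9 cos 51° = 11.89
Leg 2 (277°, 54.7 km): east 54.7 sin 277° = -54.29, north 54.7 cos 277° = 6.67
Current position: (-39.60, 18.56). Target: (-4.5, 29.1). Remaining: Δeast = 35.10, Δnorth = 10.54.
Bearing = atan2(35.10, 10.54) mod 360° = 73.29°; distance = √((35.10)² + (10.54)²) = 36.652 km.

073°, 36.7 km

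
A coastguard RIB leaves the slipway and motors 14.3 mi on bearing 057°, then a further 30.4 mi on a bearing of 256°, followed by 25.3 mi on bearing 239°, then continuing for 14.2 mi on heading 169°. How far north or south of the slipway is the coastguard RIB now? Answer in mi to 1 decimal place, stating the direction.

Leg 1 (057°, 14.3 mi): east 14.3 sin 57° = 11.99, north 14.3 cos 57° = 7.79
Leg 2 (256°, 30.4 mi): east 30.4 sin 256° = -29.50, north 30.4 cos 256° = -7.35
Leg 3 (239°, 25.3 mi): east 25.3 sin 239° = -21.69, north 25.3 cos 239° = -13.03
Leg 4 (169°, 14.2 mi): east 14.2 sin 169° = 2.71, north 14.2 cos 169° = -13.94
Net north component: -26.54 mi.

26.5 mi south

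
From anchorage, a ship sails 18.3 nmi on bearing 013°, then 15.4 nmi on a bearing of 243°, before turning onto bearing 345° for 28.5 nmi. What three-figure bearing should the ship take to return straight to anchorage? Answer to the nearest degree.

156°

Leg 1 (013°, 18.3 nmi): east 18.3 sin 13° = 4.12, north 18.3 cos 13° = 17.83
Leg 2 (243°, 15.4 nmi): east 15.4 sin 243° = -13.72, north 15.4 cos 243° = -6.99
Leg 3 (345°, 28.5 nmi): east 28.5 sin 345° = -7.38, north 28.5 cos 345° = 27.53
Net displacement: -16.98 east, 38.37 north. Direction back to start is (16.98, -38.37): bearing = atan2(16.98, -38.37) mod 360° = 156.13° ≈ 156°.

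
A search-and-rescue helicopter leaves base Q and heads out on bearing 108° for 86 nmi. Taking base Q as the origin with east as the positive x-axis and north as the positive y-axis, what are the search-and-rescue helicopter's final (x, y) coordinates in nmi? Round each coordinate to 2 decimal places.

(81.79, -26.58)

Leg 1 (108°, 86 nmi): east 86 sin 108° = 81.79, north 86 cos 108° = -26.58
Summing: 81.79 nmi east, -26.58 nmi north → (81.79, -26.58).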